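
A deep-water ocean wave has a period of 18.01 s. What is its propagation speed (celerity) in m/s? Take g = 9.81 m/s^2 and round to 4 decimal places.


We use the deep-water celerity formula:
C = g * T / (2 * pi)
C = 9.81 * 18.01 / (2 * 3.14159...)
C = 176.678100 / 6.283185
C = 28.1192 m/s

28.1192


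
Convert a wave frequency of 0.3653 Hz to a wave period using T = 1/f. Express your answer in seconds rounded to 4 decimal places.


T = 1 / f
T = 1 / 0.3653
T = 2.7375 s

2.7375


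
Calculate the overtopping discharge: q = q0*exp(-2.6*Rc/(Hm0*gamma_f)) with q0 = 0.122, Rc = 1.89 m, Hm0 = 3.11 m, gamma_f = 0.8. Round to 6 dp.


q = q0 * exp(-2.6 * Rc / (Hm0 * gamma_f))
Exponent = -2.6 * 1.89 / (3.11 * 0.8)
= -2.6 * 1.89 / 2.4880
= -1.975080
exp(-1.975080) = 0.138750
q = 0.122 * 0.138750
q = 0.016928 m^3/s/m

0.016928


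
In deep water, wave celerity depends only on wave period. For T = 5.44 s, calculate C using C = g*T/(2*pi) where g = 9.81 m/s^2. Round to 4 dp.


We use the deep-water celerity formula:
C = g * T / (2 * pi)
C = 9.81 * 5.44 / (2 * 3.14159...)
C = 53.366400 / 6.283185
C = 8.4935 m/s

8.4935


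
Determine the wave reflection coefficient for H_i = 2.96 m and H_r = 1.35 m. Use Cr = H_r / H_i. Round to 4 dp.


Cr = H_r / H_i
Cr = 1.35 / 2.96
Cr = 0.4561

0.4561


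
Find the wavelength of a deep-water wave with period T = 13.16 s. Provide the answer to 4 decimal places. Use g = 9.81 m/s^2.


L0 = g * T^2 / (2 * pi)
L0 = 9.81 * 13.16^2 / (2 * pi)
L0 = 9.81 * 173.1856 / 6.28319
L0 = 1698.9507 / 6.28319
L0 = 270.3964 m

270.3964


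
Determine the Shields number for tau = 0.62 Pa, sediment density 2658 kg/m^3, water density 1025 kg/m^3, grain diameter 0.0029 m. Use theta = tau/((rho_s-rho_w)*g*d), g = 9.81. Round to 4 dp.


theta = tau / ((rho_s - rho_w) * g * d)
rho_s - rho_w = 2658 - 1025 = 1633
Denominator = 1633 * 9.81 * 0.0029 = 46.457217
theta = 0.62 / 46.457217
theta = 0.0133

0.0133


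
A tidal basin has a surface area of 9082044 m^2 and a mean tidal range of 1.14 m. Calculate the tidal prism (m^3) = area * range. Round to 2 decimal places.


Tidal prism = Area * Tidal range
P = 9082044 * 1.14
P = 10353530.16 m^3

10353530.16


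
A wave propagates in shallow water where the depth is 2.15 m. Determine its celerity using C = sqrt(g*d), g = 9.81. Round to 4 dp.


Using the shallow-water approximation:
C = sqrt(g * d) = sqrt(9.81 * 2.15)
C = sqrt(21.0915)
C = 4.5925 m/s

4.5925


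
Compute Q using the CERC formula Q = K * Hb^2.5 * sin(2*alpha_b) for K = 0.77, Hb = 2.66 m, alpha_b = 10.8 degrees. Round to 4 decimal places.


Q = K * Hb^2.5 * sin(2 * alpha_b)
Hb^2.5 = 2.66^2.5 = 11.539954
sin(2 * 10.8) = sin(21.6) = 0.368125
Q = 0.77 * 11.539954 * 0.368125
Q = 3.2711 m^3/s

3.2711


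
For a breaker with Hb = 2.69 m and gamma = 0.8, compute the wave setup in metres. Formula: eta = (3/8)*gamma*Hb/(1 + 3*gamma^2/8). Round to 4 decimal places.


eta = (3/8) * gamma * Hb / (1 + 3*gamma^2/8)
Numerator = (3/8) * 0.8 * 2.69 = 0.807000
Denominator = 1 + 3*0.8^2/8 = 1 + 0.240000 = 1.240000
eta = 0.807000 / 1.240000
eta = 0.6508 m

0.6508


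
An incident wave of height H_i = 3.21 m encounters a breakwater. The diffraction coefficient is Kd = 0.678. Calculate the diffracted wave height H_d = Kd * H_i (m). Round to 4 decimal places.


H_d = Kd * H_i
H_d = 0.678 * 3.21
H_d = 2.1764 m

2.1764


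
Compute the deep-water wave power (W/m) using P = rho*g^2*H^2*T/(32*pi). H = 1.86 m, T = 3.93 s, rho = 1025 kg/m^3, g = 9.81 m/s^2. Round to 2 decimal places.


P = rho * g^2 * H^2 * T / (32 * pi)
P = 1025 * 9.81^2 * 1.86^2 * 3.93 / (32 * pi)
P = 1025 * 96.2361 * 3.4596 * 3.93 / 100.53096
P = 13340.76 W/m

13340.76


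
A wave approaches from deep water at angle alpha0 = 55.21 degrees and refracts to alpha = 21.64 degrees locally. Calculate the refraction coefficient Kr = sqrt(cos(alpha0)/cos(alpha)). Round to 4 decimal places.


Kr = sqrt(cos(alpha0) / cos(alpha))
cos(55.21) = 0.570570
cos(21.64) = 0.929519
Kr = sqrt(0.570570 / 0.929519)
Kr = sqrt(0.613834)
Kr = 0.7835

0.7835


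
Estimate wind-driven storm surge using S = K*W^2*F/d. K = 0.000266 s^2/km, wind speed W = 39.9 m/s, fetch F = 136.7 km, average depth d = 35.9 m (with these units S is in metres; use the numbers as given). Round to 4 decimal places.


S = K * W^2 * F / d
W^2 = 39.9^2 = 1592.01
S = 0.000266 * 1592.01 * 136.7 / 35.9
Numerator = 0.000266 * 1592.01 * 136.7 = 57.888986
S = 57.888986 / 35.9 = 1.6125 m

1.6125


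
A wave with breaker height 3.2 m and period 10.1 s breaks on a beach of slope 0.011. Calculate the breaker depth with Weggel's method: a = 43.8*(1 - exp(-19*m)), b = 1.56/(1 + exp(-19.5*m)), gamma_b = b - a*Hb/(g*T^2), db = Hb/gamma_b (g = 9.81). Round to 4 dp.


a = 43.8 * (1 - exp(-19 * m))
exp(-19 * 0.011) = exp(-0.2090) = 0.811395
a = 43.8 * (1 - 0.811395) = 8.260889
b = 1.56 / (1 + exp(-19.5 * m))
exp(-19.5 * 0.011) = exp(-0.2145) = 0.806945
b = 1.56 / (1 + 0.806945) = 0.863336
Hb / (g * T^2) = 3.2 / (9.81 * 10.1^2) = 3.2 / 1000.7181 = 0.00319770
gamma_b = b - a * Hb/(g*T^2) = 0.863336 - 8.260889 * 0.00319770 = 0.836920
db = Hb / gamma_b = 3.2 / 0.836920
db = 3.8235 m

3.8235


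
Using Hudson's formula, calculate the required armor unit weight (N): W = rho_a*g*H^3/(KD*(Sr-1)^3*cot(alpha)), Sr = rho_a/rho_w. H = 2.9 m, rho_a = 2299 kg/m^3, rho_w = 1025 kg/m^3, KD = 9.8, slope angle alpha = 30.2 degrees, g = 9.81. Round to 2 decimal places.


Sr = rho_a / rho_w = 2299 / 1025 = 2.242927
(Sr - 1) = 1.242927
(Sr - 1)^3 = 1.920157
cot(30.2) = 1 / tan(30.2) = 1 / 0.582014 = 1.718172
Numerator = 2299 * 9.81 * 2.9^3 = 550049.7509
Denominator = 9.8 * 1.920157 * 1.718172 = 32.331765
W = 550049.7509 / 32.331765
W = 17012.67 N

17012.67


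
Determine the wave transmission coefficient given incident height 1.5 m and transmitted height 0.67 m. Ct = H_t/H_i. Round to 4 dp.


Ct = H_t / H_i
Ct = 0.67 / 1.5
Ct = 0.4467

0.4467


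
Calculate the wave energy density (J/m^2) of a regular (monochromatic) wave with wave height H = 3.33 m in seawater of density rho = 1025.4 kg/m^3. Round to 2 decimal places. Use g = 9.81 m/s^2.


E = (1/8) * rho * g * H^2
E = (1/8) * 1025.4 * 9.81 * 3.33^2
E = 0.125 * 1025.4 * 9.81 * 11.0889
E = 13943.15 J/m^2

13943.15


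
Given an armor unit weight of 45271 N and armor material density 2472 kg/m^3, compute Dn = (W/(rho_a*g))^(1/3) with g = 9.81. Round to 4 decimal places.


V = W / (rho_a * g)
V = 45271 / (2472 * 9.81)
V = 45271 / 24250.32
V = 1.866821 m^3
Dn = V^(1/3) = 1.866821^(1/3)
Dn = 1.2313 m

1.2313


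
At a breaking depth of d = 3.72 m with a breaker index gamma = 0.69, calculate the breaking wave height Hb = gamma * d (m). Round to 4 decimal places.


Hb = gamma * d
Hb = 0.69 * 3.72
Hb = 2.5668 m

2.5668


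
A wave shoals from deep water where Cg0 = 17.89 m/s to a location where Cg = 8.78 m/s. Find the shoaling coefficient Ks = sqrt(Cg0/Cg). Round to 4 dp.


Ks = sqrt(Cg0 / Cg)
Ks = sqrt(17.89 / 8.78)
Ks = sqrt(2.0376)
Ks = 1.4274

1.4274


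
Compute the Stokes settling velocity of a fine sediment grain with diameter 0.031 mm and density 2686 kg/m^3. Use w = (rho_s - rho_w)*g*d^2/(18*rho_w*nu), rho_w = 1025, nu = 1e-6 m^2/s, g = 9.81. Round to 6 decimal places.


w = (rho_s - rho_w) * g * d^2 / (18 * rho_w * nu)
d = 0.031 mm = 0.000031 m
rho_s - rho_w = 2686 - 1025 = 1661
Numerator = 1661 * 9.81 * (0.000031)^2 = 0.000015658928
Denominator = 18 * 1025 * 1e-6 = 0.018450
w = 0.000849 m/s

0.000849


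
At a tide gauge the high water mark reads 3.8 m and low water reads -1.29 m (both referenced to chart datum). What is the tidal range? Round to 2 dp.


Tidal range = High water - Low water
Tidal range = 3.8 - (-1.29)
Tidal range = 5.09 m

5.09


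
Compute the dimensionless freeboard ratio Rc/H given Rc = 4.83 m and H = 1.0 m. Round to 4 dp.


Relative freeboard = Rc / H
= 4.83 / 1.0
= 4.8300

4.8300


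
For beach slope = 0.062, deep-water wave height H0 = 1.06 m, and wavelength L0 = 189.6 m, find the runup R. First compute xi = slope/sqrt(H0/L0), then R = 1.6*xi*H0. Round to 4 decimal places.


xi = slope / sqrt(H0/L0)
H0/L0 = 1.06/189.6 = 0.005591
sqrt(0.005591) = 0.074771
xi = 0.062 / 0.074771 = 0.829197
R = 1.6 * xi * H0 = 1.6 * 0.829197 * 1.06
R = 1.4063 m

1.4063


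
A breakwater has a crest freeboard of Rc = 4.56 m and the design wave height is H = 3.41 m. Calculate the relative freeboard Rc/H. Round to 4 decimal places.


Relative freeboard = Rc / H
= 4.56 / 3.41
= 1.3372

1.3372


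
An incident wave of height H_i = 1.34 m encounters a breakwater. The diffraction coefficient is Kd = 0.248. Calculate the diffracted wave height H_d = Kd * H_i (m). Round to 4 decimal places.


H_d = Kd * H_i
H_d = 0.248 * 1.34
H_d = 0.3323 m

0.3323


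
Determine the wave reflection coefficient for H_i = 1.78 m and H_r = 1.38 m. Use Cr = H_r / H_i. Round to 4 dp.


Cr = H_r / H_i
Cr = 1.38 / 1.78
Cr = 0.7753

0.7753


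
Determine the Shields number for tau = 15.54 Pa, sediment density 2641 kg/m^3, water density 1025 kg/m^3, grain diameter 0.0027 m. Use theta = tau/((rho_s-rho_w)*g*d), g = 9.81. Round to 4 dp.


theta = tau / ((rho_s - rho_w) * g * d)
rho_s - rho_w = 2641 - 1025 = 1616
Denominator = 1616 * 9.81 * 0.0027 = 42.802992
theta = 15.54 / 42.802992
theta = 0.3631

0.3631


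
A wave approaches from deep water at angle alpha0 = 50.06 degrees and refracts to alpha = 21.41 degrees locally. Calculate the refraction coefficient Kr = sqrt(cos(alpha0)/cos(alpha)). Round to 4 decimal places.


Kr = sqrt(cos(alpha0) / cos(alpha))
cos(50.06) = 0.641985
cos(21.41) = 0.930992
Kr = sqrt(0.641985 / 0.930992)
Kr = sqrt(0.689571)
Kr = 0.8304

0.8304


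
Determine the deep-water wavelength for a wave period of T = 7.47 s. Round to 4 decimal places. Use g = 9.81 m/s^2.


L0 = g * T^2 / (2 * pi)
L0 = 9.81 * 7.47^2 / (2 * pi)
L0 = 9.81 * 55.8009 / 6.28319
L0 = 547.4068 / 6.28319
L0 = 87.1225 m

87.1225


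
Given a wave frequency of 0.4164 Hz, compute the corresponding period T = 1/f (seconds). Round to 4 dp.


T = 1 / f
T = 1 / 0.4164
T = 2.4015 s

2.4015


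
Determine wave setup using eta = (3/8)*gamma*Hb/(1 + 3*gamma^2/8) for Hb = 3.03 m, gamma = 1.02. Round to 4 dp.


eta = (3/8) * gamma * Hb / (1 + 3*gamma^2/8)
Numerator = (3/8) * 1.02 * 3.03 = 1.158975
Denominator = 1 + 3*1.02^2/8 = 1 + 0.390150 = 1.390150
eta = 1.158975 / 1.390150
eta = 0.8337 m

0.8337


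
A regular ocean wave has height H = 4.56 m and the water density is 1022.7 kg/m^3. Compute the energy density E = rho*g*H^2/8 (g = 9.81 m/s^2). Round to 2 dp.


E = (1/8) * rho * g * H^2
E = (1/8) * 1022.7 * 9.81 * 4.56^2
E = 0.125 * 1022.7 * 9.81 * 20.7936
E = 26076.96 J/m^2

26076.96


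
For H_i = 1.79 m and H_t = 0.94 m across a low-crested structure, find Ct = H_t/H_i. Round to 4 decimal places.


Ct = H_t / H_i
Ct = 0.94 / 1.79
Ct = 0.5251

0.5251


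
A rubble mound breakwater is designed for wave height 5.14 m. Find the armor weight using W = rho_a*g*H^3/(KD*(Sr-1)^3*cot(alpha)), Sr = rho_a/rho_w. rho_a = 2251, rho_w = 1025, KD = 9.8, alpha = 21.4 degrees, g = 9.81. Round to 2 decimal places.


Sr = rho_a / rho_w = 2251 / 1025 = 2.196098
(Sr - 1) = 1.196098
(Sr - 1)^3 = 1.711196
cot(21.4) = 1 / tan(21.4) = 1 / 0.391896 = 2.551699
Numerator = 2251 * 9.81 * 5.14^3 = 2998705.7980
Denominator = 9.8 * 1.711196 * 2.551699 = 42.791290
W = 2998705.7980 / 42.791290
W = 70077.48 N

70077.48


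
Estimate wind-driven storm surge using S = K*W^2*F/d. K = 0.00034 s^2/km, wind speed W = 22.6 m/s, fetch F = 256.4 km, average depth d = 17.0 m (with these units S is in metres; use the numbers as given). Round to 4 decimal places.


S = K * W^2 * F / d
W^2 = 22.6^2 = 510.76
S = 0.00034 * 510.76 * 256.4 / 17.0
Numerator = 0.00034 * 510.76 * 256.4 = 44.526014
S = 44.526014 / 17.0 = 2.6192 m

2.6192


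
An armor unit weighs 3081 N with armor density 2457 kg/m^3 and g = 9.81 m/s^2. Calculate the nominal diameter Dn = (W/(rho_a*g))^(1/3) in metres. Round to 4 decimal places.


V = W / (rho_a * g)
V = 3081 / (2457 * 9.81)
V = 3081 / 24103.17
V = 0.127826 m^3
Dn = V^(1/3) = 0.127826^(1/3)
Dn = 0.5037 m

0.5037


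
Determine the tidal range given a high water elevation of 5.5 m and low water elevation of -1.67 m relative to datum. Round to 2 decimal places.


Tidal range = High water - Low water
Tidal range = 5.5 - (-1.67)
Tidal range = 7.17 m

7.17


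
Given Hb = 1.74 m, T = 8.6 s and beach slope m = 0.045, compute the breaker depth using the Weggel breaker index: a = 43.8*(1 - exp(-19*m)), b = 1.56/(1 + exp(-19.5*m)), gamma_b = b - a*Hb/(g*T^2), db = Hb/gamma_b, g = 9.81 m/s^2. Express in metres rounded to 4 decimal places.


a = 43.8 * (1 - exp(-19 * m))
exp(-19 * 0.045) = exp(-0.8550) = 0.425283
a = 43.8 * (1 - 0.425283) = 25.172596
b = 1.56 / (1 + exp(-19.5 * m))
exp(-19.5 * 0.045) = exp(-0.8775) = 0.415821
b = 1.56 / (1 + 0.415821) = 1.101834
Hb / (g * T^2) = 1.74 / (9.81 * 8.6^2) = 1.74 / 725.5476 = 0.00239819
gamma_b = b - a * Hb/(g*T^2) = 1.101834 - 25.172596 * 0.00239819 = 1.041465
db = Hb / gamma_b = 1.74 / 1.041465
db = 1.6707 m

1.6707


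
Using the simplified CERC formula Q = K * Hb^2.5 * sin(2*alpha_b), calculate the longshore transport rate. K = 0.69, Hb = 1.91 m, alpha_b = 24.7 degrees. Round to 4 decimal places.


Q = K * Hb^2.5 * sin(2 * alpha_b)
Hb^2.5 = 1.91^2.5 = 5.041775
sin(2 * 24.7) = sin(49.4) = 0.759271
Q = 0.69 * 5.041775 * 0.759271
Q = 2.6414 m^3/s

2.6414


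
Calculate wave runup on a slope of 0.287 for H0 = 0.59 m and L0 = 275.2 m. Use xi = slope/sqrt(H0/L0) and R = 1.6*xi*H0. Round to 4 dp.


xi = slope / sqrt(H0/L0)
H0/L0 = 0.59/275.2 = 0.002144
sqrt(0.002144) = 0.046302
xi = 0.287 / 0.046302 = 6.198407
R = 1.6 * xi * H0 = 1.6 * 6.198407 * 0.59
R = 5.8513 m

5.8513


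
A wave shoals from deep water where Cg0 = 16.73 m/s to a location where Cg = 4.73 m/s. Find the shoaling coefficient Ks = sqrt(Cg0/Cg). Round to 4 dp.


Ks = sqrt(Cg0 / Cg)
Ks = sqrt(16.73 / 4.73)
Ks = sqrt(3.5370)
Ks = 1.8807

1.8807


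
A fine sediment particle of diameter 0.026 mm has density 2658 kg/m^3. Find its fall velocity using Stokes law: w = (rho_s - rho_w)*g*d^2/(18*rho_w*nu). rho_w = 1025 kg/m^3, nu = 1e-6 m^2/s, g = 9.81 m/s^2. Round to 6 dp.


w = (rho_s - rho_w) * g * d^2 / (18 * rho_w * nu)
d = 0.026 mm = 0.000026 m
rho_s - rho_w = 2658 - 1025 = 1633
Numerator = 1633 * 9.81 * (0.000026)^2 = 0.000010829337
Denominator = 18 * 1025 * 1e-6 = 0.018450
w = 0.000587 m/s

0.000587


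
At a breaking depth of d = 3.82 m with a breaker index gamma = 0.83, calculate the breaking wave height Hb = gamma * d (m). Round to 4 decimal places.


Hb = gamma * d
Hb = 0.83 * 3.82
Hb = 3.1706 m

3.1706


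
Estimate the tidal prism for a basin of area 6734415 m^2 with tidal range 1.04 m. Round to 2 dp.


Tidal prism = Area * Tidal range
P = 6734415 * 1.04
P = 7003791.60 m^3

7003791.60


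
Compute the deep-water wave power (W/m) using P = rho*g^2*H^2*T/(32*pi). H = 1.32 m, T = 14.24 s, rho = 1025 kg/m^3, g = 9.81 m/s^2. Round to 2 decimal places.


P = rho * g^2 * H^2 * T / (32 * pi)
P = 1025 * 9.81^2 * 1.32^2 * 14.24 / (32 * pi)
P = 1025 * 96.2361 * 1.7424 * 14.24 / 100.53096
P = 24345.57 W/m

24345.57


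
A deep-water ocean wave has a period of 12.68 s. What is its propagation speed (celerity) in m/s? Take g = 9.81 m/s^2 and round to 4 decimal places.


We use the deep-water celerity formula:
C = g * T / (2 * pi)
C = 9.81 * 12.68 / (2 * 3.14159...)
C = 124.390800 / 6.283185
C = 19.7974 m/s

19.7974


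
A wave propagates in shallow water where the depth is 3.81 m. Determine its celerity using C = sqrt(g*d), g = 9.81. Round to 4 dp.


Using the shallow-water approximation:
C = sqrt(g * d) = sqrt(9.81 * 3.81)
C = sqrt(37.3761)
C = 6.1136 m/s

6.1136


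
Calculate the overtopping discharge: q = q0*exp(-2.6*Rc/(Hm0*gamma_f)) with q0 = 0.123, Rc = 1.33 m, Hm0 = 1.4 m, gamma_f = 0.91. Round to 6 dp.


q = q0 * exp(-2.6 * Rc / (Hm0 * gamma_f))
Exponent = -2.6 * 1.33 / (1.4 * 0.91)
= -2.6 * 1.33 / 1.2740
= -2.714286
exp(-2.714286) = 0.066252
q = 0.123 * 0.066252
q = 0.008149 m^3/s/m

0.008149


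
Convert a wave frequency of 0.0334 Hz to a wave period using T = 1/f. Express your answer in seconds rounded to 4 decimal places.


T = 1 / f
T = 1 / 0.0334
T = 29.9401 s

29.9401


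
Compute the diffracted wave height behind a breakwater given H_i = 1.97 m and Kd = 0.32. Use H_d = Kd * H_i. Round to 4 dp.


H_d = Kd * H_i
H_d = 0.32 * 1.97
H_d = 0.6304 m

0.6304


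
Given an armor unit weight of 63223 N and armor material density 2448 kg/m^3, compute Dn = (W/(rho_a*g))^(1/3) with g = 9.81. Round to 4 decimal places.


V = W / (rho_a * g)
V = 63223 / (2448 * 9.81)
V = 63223 / 24014.88
V = 2.632659 m^3
Dn = V^(1/3) = 2.632659^(1/3)
Dn = 1.3808 m

1.3808


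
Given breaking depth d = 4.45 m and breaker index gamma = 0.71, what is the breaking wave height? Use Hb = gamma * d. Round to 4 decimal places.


Hb = gamma * d
Hb = 0.71 * 4.45
Hb = 3.1595 m

3.1595


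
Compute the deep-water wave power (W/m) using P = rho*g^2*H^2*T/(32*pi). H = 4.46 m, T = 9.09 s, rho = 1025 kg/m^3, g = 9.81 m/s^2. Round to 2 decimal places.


P = rho * g^2 * H^2 * T / (32 * pi)
P = 1025 * 9.81^2 * 4.46^2 * 9.09 / (32 * pi)
P = 1025 * 96.2361 * 19.8916 * 9.09 / 100.53096
P = 177417.16 W/m

177417.16


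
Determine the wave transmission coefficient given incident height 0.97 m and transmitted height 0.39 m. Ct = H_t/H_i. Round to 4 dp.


Ct = H_t / H_i
Ct = 0.39 / 0.97
Ct = 0.4021

0.4021


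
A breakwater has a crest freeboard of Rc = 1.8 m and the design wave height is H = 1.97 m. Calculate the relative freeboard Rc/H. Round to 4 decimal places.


Relative freeboard = Rc / H
= 1.8 / 1.97
= 0.9137

0.9137


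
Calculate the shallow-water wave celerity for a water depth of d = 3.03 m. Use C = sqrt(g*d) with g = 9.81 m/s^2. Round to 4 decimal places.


Using the shallow-water approximation:
C = sqrt(g * d) = sqrt(9.81 * 3.03)
C = sqrt(29.7243)
C = 5.4520 m/s

5.4520


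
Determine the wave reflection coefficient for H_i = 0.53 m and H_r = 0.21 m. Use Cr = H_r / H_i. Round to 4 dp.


Cr = H_r / H_i
Cr = 0.21 / 0.53
Cr = 0.3962

0.3962


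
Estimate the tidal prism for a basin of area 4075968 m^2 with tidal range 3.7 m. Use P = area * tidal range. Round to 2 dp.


Tidal prism = Area * Tidal range
P = 4075968 * 3.7
P = 15081081.60 m^3

15081081.60


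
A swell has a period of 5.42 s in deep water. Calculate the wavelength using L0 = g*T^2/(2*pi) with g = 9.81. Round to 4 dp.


L0 = g * T^2 / (2 * pi)
L0 = 9.81 * 5.42^2 / (2 * pi)
L0 = 9.81 * 29.3764 / 6.28319
L0 = 288.1825 / 6.28319
L0 = 45.8657 m

45.8657


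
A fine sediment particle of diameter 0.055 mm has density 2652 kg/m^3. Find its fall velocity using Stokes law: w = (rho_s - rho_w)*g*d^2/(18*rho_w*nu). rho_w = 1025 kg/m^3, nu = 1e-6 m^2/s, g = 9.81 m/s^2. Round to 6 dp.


w = (rho_s - rho_w) * g * d^2 / (18 * rho_w * nu)
d = 0.055 mm = 0.000055 m
rho_s - rho_w = 2652 - 1025 = 1627
Numerator = 1627 * 9.81 * (0.000055)^2 = 0.000048281632
Denominator = 18 * 1025 * 1e-6 = 0.018450
w = 0.002617 m/s

0.002617


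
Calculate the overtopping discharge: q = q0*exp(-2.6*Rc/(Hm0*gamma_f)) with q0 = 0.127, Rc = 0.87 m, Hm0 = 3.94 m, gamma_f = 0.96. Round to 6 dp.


q = q0 * exp(-2.6 * Rc / (Hm0 * gamma_f))
Exponent = -2.6 * 0.87 / (3.94 * 0.96)
= -2.6 * 0.87 / 3.7824
= -0.598033
exp(-0.598033) = 0.549892
q = 0.127 * 0.549892
q = 0.069836 m^3/s/m

0.069836


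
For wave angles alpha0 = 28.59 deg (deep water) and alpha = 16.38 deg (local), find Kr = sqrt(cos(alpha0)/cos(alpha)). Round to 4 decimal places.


Kr = sqrt(cos(alpha0) / cos(alpha))
cos(28.59) = 0.878067
cos(16.38) = 0.959412
Kr = sqrt(0.878067 / 0.959412)
Kr = sqrt(0.915213)
Kr = 0.9567

0.9567


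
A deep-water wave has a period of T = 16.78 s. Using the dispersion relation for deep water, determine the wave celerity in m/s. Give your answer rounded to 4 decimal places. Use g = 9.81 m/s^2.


We use the deep-water celerity formula:
C = g * T / (2 * pi)
C = 9.81 * 16.78 / (2 * 3.14159...)
C = 164.611800 / 6.283185
C = 26.1988 m/s

26.1988


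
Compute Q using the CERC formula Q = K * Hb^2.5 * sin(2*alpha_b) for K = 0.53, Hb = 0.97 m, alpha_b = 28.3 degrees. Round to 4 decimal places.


Q = K * Hb^2.5 * sin(2 * alpha_b)
Hb^2.5 = 0.97^2.5 = 0.926679
sin(2 * 28.3) = sin(56.6) = 0.834848
Q = 0.53 * 0.926679 * 0.834848
Q = 0.4100 m^3/s

0.4100


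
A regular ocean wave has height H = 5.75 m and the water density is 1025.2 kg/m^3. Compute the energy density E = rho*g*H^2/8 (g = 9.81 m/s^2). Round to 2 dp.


E = (1/8) * rho * g * H^2
E = (1/8) * 1025.2 * 9.81 * 5.75^2
E = 0.125 * 1025.2 * 9.81 * 33.0625
E = 41564.57 J/m^2

41564.57


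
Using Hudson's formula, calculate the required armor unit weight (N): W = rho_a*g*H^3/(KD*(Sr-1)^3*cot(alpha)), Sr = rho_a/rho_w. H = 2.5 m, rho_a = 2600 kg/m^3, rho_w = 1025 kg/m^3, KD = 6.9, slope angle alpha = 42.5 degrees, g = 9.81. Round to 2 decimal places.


Sr = rho_a / rho_w = 2600 / 1025 = 2.536585
(Sr - 1) = 1.536585
(Sr - 1)^3 = 3.628023
cot(42.5) = 1 / tan(42.5) = 1 / 0.916331 = 1.091309
Numerator = 2600 * 9.81 * 2.5^3 = 398531.2500
Denominator = 6.9 * 3.628023 * 1.091309 = 27.319120
W = 398531.2500 / 27.319120
W = 14588.00 N

14588.00


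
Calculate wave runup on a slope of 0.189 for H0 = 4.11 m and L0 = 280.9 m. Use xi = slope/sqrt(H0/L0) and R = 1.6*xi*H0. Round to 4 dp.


xi = slope / sqrt(H0/L0)
H0/L0 = 4.11/280.9 = 0.014632
sqrt(0.014632) = 0.120961
xi = 0.189 / 0.120961 = 1.562488
R = 1.6 * xi * H0 = 1.6 * 1.562488 * 4.11
R = 10.2749 m

10.2749


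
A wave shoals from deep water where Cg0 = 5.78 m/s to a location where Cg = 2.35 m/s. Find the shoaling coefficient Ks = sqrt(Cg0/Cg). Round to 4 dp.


Ks = sqrt(Cg0 / Cg)
Ks = sqrt(5.78 / 2.35)
Ks = sqrt(2.4596)
Ks = 1.5683

1.5683


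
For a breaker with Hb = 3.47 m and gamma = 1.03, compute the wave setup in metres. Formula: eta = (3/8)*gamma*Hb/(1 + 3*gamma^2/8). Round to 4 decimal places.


eta = (3/8) * gamma * Hb / (1 + 3*gamma^2/8)
Numerator = (3/8) * 1.03 * 3.47 = 1.340288
Denominator = 1 + 3*1.03^2/8 = 1 + 0.397838 = 1.397838
eta = 1.340288 / 1.397838
eta = 0.9588 m

0.9588


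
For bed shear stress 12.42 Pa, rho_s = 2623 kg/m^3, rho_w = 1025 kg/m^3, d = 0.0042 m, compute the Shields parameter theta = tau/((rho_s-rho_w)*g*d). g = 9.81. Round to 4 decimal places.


theta = tau / ((rho_s - rho_w) * g * d)
rho_s - rho_w = 2623 - 1025 = 1598
Denominator = 1598 * 9.81 * 0.0042 = 65.840796
theta = 12.42 / 65.840796
theta = 0.1886

0.1886


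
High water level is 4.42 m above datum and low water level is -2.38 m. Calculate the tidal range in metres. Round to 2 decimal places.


Tidal range = High water - Low water
Tidal range = 4.42 - (-2.38)
Tidal range = 6.80 m

6.80


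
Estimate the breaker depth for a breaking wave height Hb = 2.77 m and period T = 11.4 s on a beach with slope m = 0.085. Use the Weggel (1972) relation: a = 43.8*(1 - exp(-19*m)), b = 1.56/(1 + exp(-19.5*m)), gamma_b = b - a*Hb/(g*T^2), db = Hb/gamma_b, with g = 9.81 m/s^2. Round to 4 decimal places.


a = 43.8 * (1 - exp(-19 * m))
exp(-19 * 0.085) = exp(-1.6150) = 0.198891
a = 43.8 * (1 - 0.198891) = 35.088589
b = 1.56 / (1 + exp(-19.5 * m))
exp(-19.5 * 0.085) = exp(-1.6575) = 0.190615
b = 1.56 / (1 + 0.190615) = 1.310247
Hb / (g * T^2) = 2.77 / (9.81 * 11.4^2) = 2.77 / 1274.9076 = 0.00217271
gamma_b = b - a * Hb/(g*T^2) = 1.310247 - 35.088589 * 0.00217271 = 1.234010
db = Hb / gamma_b = 2.77 / 1.234010
db = 2.2447 m

2.2447


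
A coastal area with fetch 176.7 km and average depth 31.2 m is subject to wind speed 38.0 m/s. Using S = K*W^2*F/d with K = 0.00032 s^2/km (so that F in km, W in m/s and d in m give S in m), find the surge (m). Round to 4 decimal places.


S = K * W^2 * F / d
W^2 = 38.0^2 = 1444.00
S = 0.00032 * 1444.00 * 176.7 / 31.2
Numerator = 0.00032 * 1444.00 * 176.7 = 81.649536
S = 81.649536 / 31.2 = 2.6170 m

2.6170


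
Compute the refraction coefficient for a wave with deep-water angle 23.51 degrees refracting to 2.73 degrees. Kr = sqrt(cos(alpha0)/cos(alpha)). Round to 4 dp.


Kr = sqrt(cos(alpha0) / cos(alpha))
cos(23.51) = 0.916990
cos(2.73) = 0.998865
Kr = sqrt(0.916990 / 0.998865)
Kr = sqrt(0.918032)
Kr = 0.9581

0.9581


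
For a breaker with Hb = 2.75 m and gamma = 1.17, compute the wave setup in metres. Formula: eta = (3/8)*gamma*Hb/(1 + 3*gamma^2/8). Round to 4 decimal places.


eta = (3/8) * gamma * Hb / (1 + 3*gamma^2/8)
Numerator = (3/8) * 1.17 * 2.75 = 1.206562
Denominator = 1 + 3*1.17^2/8 = 1 + 0.513338 = 1.513338
eta = 1.206562 / 1.513338
eta = 0.7973 m

0.7973


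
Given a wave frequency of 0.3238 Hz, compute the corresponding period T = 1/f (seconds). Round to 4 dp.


T = 1 / f
T = 1 / 0.3238
T = 3.0883 s

3.0883


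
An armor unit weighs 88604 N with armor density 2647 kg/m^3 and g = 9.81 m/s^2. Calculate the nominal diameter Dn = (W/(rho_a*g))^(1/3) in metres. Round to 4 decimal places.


V = W / (rho_a * g)
V = 88604 / (2647 * 9.81)
V = 88604 / 25967.07
V = 3.412168 m^3
Dn = V^(1/3) = 3.412168^(1/3)
Dn = 1.5055 m

1.5055


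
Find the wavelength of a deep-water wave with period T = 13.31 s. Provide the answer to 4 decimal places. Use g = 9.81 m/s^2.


L0 = g * T^2 / (2 * pi)
L0 = 9.81 * 13.31^2 / (2 * pi)
L0 = 9.81 * 177.1561 / 6.28319
L0 = 1737.9013 / 6.28319
L0 = 276.5956 m

276.5956


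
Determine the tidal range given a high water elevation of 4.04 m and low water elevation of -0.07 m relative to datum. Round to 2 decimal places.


Tidal range = High water - Low water
Tidal range = 4.04 - (-0.07)
Tidal range = 4.11 m

4.11


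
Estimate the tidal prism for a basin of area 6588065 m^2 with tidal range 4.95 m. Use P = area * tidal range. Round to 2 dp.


Tidal prism = Area * Tidal range
P = 6588065 * 4.95
P = 32610921.75 m^3

32610921.75


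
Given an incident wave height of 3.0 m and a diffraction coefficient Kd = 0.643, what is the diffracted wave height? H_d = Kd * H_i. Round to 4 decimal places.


H_d = Kd * H_i
H_d = 0.643 * 3.0
H_d = 1.9290 m

1.9290


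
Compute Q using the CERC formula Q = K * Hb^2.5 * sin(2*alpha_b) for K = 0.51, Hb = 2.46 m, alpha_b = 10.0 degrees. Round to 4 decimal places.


Q = K * Hb^2.5 * sin(2 * alpha_b)
Hb^2.5 = 2.46^2.5 = 9.491564
sin(2 * 10.0) = sin(20.0) = 0.342020
Q = 0.51 * 9.491564 * 0.342020
Q = 1.6556 m^3/s

1.6556


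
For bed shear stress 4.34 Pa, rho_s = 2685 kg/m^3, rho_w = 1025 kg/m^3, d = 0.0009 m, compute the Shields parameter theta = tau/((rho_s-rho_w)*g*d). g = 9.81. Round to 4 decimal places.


theta = tau / ((rho_s - rho_w) * g * d)
rho_s - rho_w = 2685 - 1025 = 1660
Denominator = 1660 * 9.81 * 0.0009 = 14.656140
theta = 4.34 / 14.656140
theta = 0.2961

0.2961


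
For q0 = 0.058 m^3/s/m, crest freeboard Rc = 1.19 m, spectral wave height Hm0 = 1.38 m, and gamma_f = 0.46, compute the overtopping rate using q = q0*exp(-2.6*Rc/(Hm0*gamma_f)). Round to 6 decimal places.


q = q0 * exp(-2.6 * Rc / (Hm0 * gamma_f))
Exponent = -2.6 * 1.19 / (1.38 * 0.46)
= -2.6 * 1.19 / 0.6348
= -4.873976
exp(-4.873976) = 0.007643
q = 0.058 * 0.007643
q = 0.000443 m^3/s/m

0.000443


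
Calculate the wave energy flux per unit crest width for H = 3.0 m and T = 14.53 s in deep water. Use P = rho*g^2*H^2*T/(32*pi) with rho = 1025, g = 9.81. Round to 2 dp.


P = rho * g^2 * H^2 * T / (32 * pi)
P = 1025 * 9.81^2 * 3.0^2 * 14.53 / (32 * pi)
P = 1025 * 96.2361 * 9.0000 * 14.53 / 100.53096
P = 128312.85 W/m

128312.85


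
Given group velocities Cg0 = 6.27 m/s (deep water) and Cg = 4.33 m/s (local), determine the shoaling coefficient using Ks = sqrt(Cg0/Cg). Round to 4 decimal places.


Ks = sqrt(Cg0 / Cg)
Ks = sqrt(6.27 / 4.33)
Ks = sqrt(1.4480)
Ks = 1.2033

1.2033


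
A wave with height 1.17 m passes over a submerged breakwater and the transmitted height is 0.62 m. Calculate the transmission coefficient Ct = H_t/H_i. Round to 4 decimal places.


Ct = H_t / H_i
Ct = 0.62 / 1.17
Ct = 0.5299

0.5299


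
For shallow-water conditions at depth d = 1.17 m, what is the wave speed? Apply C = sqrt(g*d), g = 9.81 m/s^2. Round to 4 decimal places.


Using the shallow-water approximation:
C = sqrt(g * d) = sqrt(9.81 * 1.17)
C = sqrt(11.4777)
C = 3.3879 m/s

3.3879


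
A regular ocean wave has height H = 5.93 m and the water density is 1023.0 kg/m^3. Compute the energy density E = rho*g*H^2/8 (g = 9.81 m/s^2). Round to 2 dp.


E = (1/8) * rho * g * H^2
E = (1/8) * 1023.0 * 9.81 * 5.93^2
E = 0.125 * 1023.0 * 9.81 * 35.1649
E = 44112.74 J/m^2

44112.74


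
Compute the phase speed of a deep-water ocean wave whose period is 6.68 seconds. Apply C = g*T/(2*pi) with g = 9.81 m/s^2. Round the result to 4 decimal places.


We use the deep-water celerity formula:
C = g * T / (2 * pi)
C = 9.81 * 6.68 / (2 * 3.14159...)
C = 65.530800 / 6.283185
C = 10.4296 m/s

10.4296


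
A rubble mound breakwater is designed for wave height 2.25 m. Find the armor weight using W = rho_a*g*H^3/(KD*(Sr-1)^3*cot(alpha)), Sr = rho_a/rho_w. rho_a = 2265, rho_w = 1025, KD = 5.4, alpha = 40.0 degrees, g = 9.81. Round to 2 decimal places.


Sr = rho_a / rho_w = 2265 / 1025 = 2.209756
(Sr - 1) = 1.209756
(Sr - 1)^3 = 1.770490
cot(40.0) = 1 / tan(40.0) = 1 / 0.839100 = 1.191754
Numerator = 2265 * 9.81 * 2.25^3 = 253095.7008
Denominator = 5.4 * 1.770490 * 1.191754 = 11.393934
W = 253095.7008 / 11.393934
W = 22213.20 N

22213.20


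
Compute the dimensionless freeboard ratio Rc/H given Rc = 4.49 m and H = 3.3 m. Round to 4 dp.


Relative freeboard = Rc / H
= 4.49 / 3.3
= 1.3606

1.3606


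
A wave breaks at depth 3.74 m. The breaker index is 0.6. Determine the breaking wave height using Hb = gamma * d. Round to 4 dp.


Hb = gamma * d
Hb = 0.6 * 3.74
Hb = 2.2440 m

2.2440


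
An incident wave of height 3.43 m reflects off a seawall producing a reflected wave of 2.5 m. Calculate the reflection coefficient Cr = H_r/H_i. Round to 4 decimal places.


Cr = H_r / H_i
Cr = 2.5 / 3.43
Cr = 0.7289

0.7289


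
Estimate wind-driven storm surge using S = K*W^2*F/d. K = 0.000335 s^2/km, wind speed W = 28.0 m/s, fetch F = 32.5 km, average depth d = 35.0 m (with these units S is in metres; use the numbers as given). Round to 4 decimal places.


S = K * W^2 * F / d
W^2 = 28.0^2 = 784.00
S = 0.000335 * 784.00 * 32.5 / 35.0
Numerator = 0.000335 * 784.00 * 32.5 = 8.535800
S = 8.535800 / 35.0 = 0.2439 m

0.2439


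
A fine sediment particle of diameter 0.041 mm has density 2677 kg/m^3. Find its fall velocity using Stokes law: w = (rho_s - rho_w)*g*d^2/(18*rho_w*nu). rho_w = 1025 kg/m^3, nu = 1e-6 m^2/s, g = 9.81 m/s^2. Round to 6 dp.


w = (rho_s - rho_w) * g * d^2 / (18 * rho_w * nu)
d = 0.041 mm = 0.000041 m
rho_s - rho_w = 2677 - 1025 = 1652
Numerator = 1652 * 9.81 * (0.000041)^2 = 0.000027242488
Denominator = 18 * 1025 * 1e-6 = 0.018450
w = 0.001477 m/s

0.001477


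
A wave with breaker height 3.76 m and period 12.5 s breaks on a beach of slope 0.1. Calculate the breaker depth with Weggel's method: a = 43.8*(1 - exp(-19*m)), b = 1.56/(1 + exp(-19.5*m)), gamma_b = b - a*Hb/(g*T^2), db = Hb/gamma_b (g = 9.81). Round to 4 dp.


a = 43.8 * (1 - exp(-19 * m))
exp(-19 * 0.1) = exp(-1.9000) = 0.149569
a = 43.8 * (1 - 0.149569) = 37.248894
b = 1.56 / (1 + exp(-19.5 * m))
exp(-19.5 * 0.1) = exp(-1.9500) = 0.142274
b = 1.56 / (1 + 0.142274) = 1.365697
Hb / (g * T^2) = 3.76 / (9.81 * 12.5^2) = 3.76 / 1532.8125 = 0.00245301
gamma_b = b - a * Hb/(g*T^2) = 1.365697 - 37.248894 * 0.00245301 = 1.274325
db = Hb / gamma_b = 3.76 / 1.274325
db = 2.9506 m

2.9506


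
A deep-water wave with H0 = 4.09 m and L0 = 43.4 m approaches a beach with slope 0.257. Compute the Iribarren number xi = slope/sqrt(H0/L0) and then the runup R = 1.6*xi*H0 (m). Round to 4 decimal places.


xi = slope / sqrt(H0/L0)
H0/L0 = 4.09/43.4 = 0.094240
sqrt(0.094240) = 0.306985
xi = 0.257 / 0.306985 = 0.837175
R = 1.6 * xi * H0 = 1.6 * 0.837175 * 4.09
R = 5.4785 m

5.4785


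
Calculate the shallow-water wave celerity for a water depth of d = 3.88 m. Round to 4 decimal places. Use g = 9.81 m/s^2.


Using the shallow-water approximation:
C = sqrt(g * d) = sqrt(9.81 * 3.88)
C = sqrt(38.0628)
C = 6.1695 m/s

6.1695


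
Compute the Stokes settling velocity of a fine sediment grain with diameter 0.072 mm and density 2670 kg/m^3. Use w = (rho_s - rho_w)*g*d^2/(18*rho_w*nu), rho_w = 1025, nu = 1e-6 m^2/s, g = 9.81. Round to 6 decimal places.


w = (rho_s - rho_w) * g * d^2 / (18 * rho_w * nu)
d = 0.072 mm = 0.000072 m
rho_s - rho_w = 2670 - 1025 = 1645
Numerator = 1645 * 9.81 * (0.000072)^2 = 0.000083656541
Denominator = 18 * 1025 * 1e-6 = 0.018450
w = 0.004534 m/s

0.004534


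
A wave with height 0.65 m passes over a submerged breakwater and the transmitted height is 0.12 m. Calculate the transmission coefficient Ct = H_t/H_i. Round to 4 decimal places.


Ct = H_t / H_i
Ct = 0.12 / 0.65
Ct = 0.1846

0.1846


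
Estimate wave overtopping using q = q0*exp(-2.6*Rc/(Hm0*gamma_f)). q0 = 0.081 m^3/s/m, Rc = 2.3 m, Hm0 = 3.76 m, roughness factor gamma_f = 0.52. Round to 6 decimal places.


q = q0 * exp(-2.6 * Rc / (Hm0 * gamma_f))
Exponent = -2.6 * 2.3 / (3.76 * 0.52)
= -2.6 * 2.3 / 1.9552
= -3.058511
exp(-3.058511) = 0.046958
q = 0.081 * 0.046958
q = 0.003804 m^3/s/m

0.003804


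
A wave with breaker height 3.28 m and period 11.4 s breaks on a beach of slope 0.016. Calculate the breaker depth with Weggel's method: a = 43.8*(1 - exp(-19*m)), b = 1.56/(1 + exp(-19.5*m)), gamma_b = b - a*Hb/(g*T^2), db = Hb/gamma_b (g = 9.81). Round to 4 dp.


a = 43.8 * (1 - exp(-19 * m))
exp(-19 * 0.016) = exp(-0.3040) = 0.737861
a = 43.8 * (1 - 0.737861) = 11.481694
b = 1.56 / (1 + exp(-19.5 * m))
exp(-19.5 * 0.016) = exp(-0.3120) = 0.731982
b = 1.56 / (1 + 0.731982) = 0.900702
Hb / (g * T^2) = 3.28 / (9.81 * 11.4^2) = 3.28 / 1274.9076 = 0.00257274
gamma_b = b - a * Hb/(g*T^2) = 0.900702 - 11.481694 * 0.00257274 = 0.871163
db = Hb / gamma_b = 3.28 / 0.871163
db = 3.7651 m

3.7651


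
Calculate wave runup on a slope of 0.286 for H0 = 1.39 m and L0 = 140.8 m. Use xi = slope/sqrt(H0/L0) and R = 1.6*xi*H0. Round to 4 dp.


xi = slope / sqrt(H0/L0)
H0/L0 = 1.39/140.8 = 0.009872
sqrt(0.009872) = 0.099359
xi = 0.286 / 0.099359 = 2.878458
R = 1.6 * xi * H0 = 1.6 * 2.878458 * 1.39
R = 6.4017 m

6.4017


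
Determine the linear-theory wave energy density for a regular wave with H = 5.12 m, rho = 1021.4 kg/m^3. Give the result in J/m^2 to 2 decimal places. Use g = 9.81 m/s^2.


E = (1/8) * rho * g * H^2
E = (1/8) * 1021.4 * 9.81 * 5.12^2
E = 0.125 * 1021.4 * 9.81 * 26.2144
E = 32833.32 J/m^2

32833.32


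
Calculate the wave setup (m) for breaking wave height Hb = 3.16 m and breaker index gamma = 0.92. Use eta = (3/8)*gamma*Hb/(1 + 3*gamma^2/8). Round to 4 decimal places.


eta = (3/8) * gamma * Hb / (1 + 3*gamma^2/8)
Numerator = (3/8) * 0.92 * 3.16 = 1.090200
Denominator = 1 + 3*0.92^2/8 = 1 + 0.317400 = 1.317400
eta = 1.090200 / 1.317400
eta = 0.8275 m

0.8275


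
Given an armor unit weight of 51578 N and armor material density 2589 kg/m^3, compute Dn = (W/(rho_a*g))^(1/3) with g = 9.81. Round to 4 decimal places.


V = W / (rho_a * g)
V = 51578 / (2589 * 9.81)
V = 51578 / 25398.09
V = 2.030783 m^3
Dn = V^(1/3) = 2.030783^(1/3)
Dn = 1.2664 m

1.2664


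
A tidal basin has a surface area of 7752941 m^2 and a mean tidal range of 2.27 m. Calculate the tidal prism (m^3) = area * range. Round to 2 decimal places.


Tidal prism = Area * Tidal range
P = 7752941 * 2.27
P = 17599176.07 m^3

17599176.07


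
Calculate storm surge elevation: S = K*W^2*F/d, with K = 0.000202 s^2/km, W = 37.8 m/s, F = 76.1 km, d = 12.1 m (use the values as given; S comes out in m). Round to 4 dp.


S = K * W^2 * F / d
W^2 = 37.8^2 = 1428.84
S = 0.000202 * 1428.84 * 76.1 / 12.1
Numerator = 0.000202 * 1428.84 * 76.1 = 21.964414
S = 21.964414 / 12.1 = 1.8152 m

1.8152


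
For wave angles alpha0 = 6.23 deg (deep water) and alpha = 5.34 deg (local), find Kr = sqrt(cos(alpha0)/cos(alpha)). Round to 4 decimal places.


Kr = sqrt(cos(alpha0) / cos(alpha))
cos(6.23) = 0.994094
cos(5.34) = 0.995660
Kr = sqrt(0.994094 / 0.995660)
Kr = sqrt(0.998427)
Kr = 0.9992

0.9992


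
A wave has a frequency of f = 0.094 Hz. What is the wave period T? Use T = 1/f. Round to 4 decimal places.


T = 1 / f
T = 1 / 0.094
T = 10.6383 s

10.6383


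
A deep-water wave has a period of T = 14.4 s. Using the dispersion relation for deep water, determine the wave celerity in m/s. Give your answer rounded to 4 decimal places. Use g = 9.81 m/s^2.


We use the deep-water celerity formula:
C = g * T / (2 * pi)
C = 9.81 * 14.4 / (2 * 3.14159...)
C = 141.264000 / 6.283185
C = 22.4829 m/s

22.4829


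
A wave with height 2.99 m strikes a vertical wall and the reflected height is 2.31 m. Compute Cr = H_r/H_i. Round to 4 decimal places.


Cr = H_r / H_i
Cr = 2.31 / 2.99
Cr = 0.7726

0.7726


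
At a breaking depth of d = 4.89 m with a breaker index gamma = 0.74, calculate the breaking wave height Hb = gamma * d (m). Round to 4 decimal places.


Hb = gamma * d
Hb = 0.74 * 4.89
Hb = 3.6186 m

3.6186


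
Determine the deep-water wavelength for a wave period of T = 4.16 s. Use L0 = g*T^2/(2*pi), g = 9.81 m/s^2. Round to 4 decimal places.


L0 = g * T^2 / (2 * pi)
L0 = 9.81 * 4.16^2 / (2 * pi)
L0 = 9.81 * 17.3056 / 6.28319
L0 = 169.7679 / 6.28319
L0 = 27.0194 m

27.0194


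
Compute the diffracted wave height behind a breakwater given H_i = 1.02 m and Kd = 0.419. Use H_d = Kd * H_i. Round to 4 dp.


H_d = Kd * H_i
H_d = 0.419 * 1.02
H_d = 0.4274 m

0.4274


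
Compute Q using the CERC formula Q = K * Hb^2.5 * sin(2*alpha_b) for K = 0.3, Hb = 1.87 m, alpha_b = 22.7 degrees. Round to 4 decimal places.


Q = K * Hb^2.5 * sin(2 * alpha_b)
Hb^2.5 = 1.87^2.5 = 4.781939
sin(2 * 22.7) = sin(45.4) = 0.712026
Q = 0.3 * 4.781939 * 0.712026
Q = 1.0215 m^3/s

1.0215


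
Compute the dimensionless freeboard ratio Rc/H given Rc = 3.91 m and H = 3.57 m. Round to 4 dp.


Relative freeboard = Rc / H
= 3.91 / 3.57
= 1.0952

1.0952


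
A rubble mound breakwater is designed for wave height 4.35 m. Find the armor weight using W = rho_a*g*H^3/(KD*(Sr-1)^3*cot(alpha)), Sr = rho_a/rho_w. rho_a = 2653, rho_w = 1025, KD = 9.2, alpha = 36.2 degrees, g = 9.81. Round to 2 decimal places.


Sr = rho_a / rho_w = 2653 / 1025 = 2.588293
(Sr - 1) = 1.588293
(Sr - 1)^3 = 4.006744
cot(36.2) = 1 / tan(36.2) = 1 / 0.731889 = 1.366327
Numerator = 2653 * 9.81 * 4.35^3 = 2142269.1228
Denominator = 9.2 * 4.006744 * 1.366327 = 50.365598
W = 2142269.1228 / 50.365598
W = 42534.37 N

42534.37


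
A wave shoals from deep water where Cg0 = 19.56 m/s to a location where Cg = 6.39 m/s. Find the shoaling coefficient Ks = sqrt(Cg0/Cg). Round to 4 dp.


Ks = sqrt(Cg0 / Cg)
Ks = sqrt(19.56 / 6.39)
Ks = sqrt(3.0610)
Ks = 1.7496

1.7496


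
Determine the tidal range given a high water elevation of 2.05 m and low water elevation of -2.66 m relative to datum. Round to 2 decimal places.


Tidal range = High water - Low water
Tidal range = 2.05 - (-2.66)
Tidal range = 4.71 m

4.71


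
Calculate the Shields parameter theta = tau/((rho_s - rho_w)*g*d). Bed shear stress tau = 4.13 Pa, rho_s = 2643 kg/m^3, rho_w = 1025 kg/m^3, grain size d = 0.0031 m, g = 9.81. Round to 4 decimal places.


theta = tau / ((rho_s - rho_w) * g * d)
rho_s - rho_w = 2643 - 1025 = 1618
Denominator = 1618 * 9.81 * 0.0031 = 49.204998
theta = 4.13 / 49.204998
theta = 0.0839

0.0839


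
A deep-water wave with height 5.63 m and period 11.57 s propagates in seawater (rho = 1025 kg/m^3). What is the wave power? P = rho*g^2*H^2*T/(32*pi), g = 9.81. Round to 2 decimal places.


P = rho * g^2 * H^2 * T / (32 * pi)
P = 1025 * 9.81^2 * 5.63^2 * 11.57 / (32 * pi)
P = 1025 * 96.2361 * 31.6969 * 11.57 / 100.53096
P = 359842.27 W/m

359842.27
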